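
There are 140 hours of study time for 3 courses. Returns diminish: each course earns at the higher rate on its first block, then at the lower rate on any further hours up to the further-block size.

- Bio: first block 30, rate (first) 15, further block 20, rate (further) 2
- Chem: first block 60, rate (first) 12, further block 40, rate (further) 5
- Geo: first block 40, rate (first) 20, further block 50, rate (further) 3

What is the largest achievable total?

2020

Treat each block as its own option and order by rate: Geo/first 20 > Bio/first 15 > Chem/first 12 > Chem/second 5 > Geo/second 3 > Bio/second 2.
Geo/first (20): +40 → 100 left.
Fill Bio first block (30 at 15) → 70 left.
Fill Chem first block (60 at 12) → 10 left.
Chem/second: +10 of 40 at 5; pool empty.
Total = 20×40 + 15×30 + 12×60 + 5×10 = 2020.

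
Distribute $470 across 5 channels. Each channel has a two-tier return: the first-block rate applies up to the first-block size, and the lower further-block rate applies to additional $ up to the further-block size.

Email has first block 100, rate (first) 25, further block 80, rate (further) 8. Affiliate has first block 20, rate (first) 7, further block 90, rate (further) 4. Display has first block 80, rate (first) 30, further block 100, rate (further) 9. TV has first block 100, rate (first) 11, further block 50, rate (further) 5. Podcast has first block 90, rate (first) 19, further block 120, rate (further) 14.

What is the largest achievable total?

9170

Rank every tier by rate: Display/first 30 > Email/first 25 > Podcast/first 19 > Podcast/second 14 > TV/first 11 > Display/second 9 > Email/second 8 > Affiliate/first 7 > TV/second 5 > Affiliate/second 4.
Fill Display first block (80 at 30) — 390 left.
Fill Email first block (100 at 25) — 290 left.
Podcast/first (19): +90 — 200 left.
Podcast second at 14: fill all 120 — 80 left.
TV first at 11: only 80 left, fill 80.
Total = 30×80 + 25×100 + 19×90 + 14×120 + 11×80 = 9170.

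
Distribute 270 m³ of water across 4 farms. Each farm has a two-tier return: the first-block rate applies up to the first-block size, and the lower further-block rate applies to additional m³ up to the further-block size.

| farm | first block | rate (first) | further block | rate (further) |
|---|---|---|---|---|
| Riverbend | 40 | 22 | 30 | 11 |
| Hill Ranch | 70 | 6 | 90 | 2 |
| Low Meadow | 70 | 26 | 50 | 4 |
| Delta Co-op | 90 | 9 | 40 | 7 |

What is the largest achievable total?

Rank every tier by rate: Low Meadow/T1 26 > Riverbend/T1 22 > Riverbend/T2 11 > Delta Co-op/T1 9 > Delta Co-op/T2 7 > Hill Ranch/T1 6 > Low Meadow/T2 4 > Hill Ranch/T2 2.
Low Meadow T1 at 26: fill all 70 ; 200 left.
Fill Riverbend T1 block (40 at 22) ; 160 left.
Riverbend T2 at 11: fill all 30 ; 130 left.
Delta Co-op T1 at 9: fill all 90 ; 40 left.
Delta Co-op/T2 (7): +40 ; 0 left.
Total = 26×70 + 22×40 + 11×30 + 9×90 + 7×40 = 4120.

4120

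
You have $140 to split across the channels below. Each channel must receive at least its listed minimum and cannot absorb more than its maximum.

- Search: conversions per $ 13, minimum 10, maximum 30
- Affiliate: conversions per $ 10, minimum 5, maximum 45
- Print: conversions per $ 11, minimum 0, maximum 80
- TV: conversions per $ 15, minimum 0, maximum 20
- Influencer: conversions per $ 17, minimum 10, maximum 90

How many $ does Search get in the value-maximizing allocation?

25

Meeting every minimum uses 10+5+0+0+10 = 25 $, leaving 115.
Highest conversions per $ first: Influencer 17 > TV 15 > Search 13 > Print 11 > Affiliate 10.
Influencer: +80 to 90 (cap) ; 35 left.
Give TV 20 more to hit its cap of 20 ; 15 left.
Only 15 left; Search takes them to reach 25.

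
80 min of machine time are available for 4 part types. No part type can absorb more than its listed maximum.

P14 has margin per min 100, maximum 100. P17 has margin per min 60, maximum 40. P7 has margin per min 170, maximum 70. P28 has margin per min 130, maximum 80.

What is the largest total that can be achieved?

13200

Order the part types by margin per min: P7 170 > P28 130 > P14 100 > P17 60.
P7: +70 to 70 (cap) → 10 left.
P28 has room for 80 but only 10 remain, so it gets 10.
Total = 170×70 + 130×10 = 13200.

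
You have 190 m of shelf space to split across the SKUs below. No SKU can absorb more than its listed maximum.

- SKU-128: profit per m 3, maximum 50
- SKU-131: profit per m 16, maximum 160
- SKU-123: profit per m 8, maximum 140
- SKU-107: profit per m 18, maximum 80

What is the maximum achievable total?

Highest profit per m first: SKU-107 18 > SKU-131 16 > SKU-123 8 > SKU-128 3.
SKU-107 takes 80 to reach its cap of 80 — 110 left.
Only 110 left; SKU-131 takes them to reach 110.
Total = 16×110 + 18×80 = 3200.

3200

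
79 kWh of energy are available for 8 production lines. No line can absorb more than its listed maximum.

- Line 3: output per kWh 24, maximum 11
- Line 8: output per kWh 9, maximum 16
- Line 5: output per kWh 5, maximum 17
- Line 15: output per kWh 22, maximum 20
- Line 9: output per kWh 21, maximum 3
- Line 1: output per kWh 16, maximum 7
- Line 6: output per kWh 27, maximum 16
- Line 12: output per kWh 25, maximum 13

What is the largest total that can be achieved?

Highest output per kWh first: Line 6 27 > Line 12 25 > Line 3 24 > Line 15 22 > Line 9 21 > Line 1 16 > Line 8 9 > Line 5 5.
Line 6: +16 to 16 (cap) ; 63 left.
Line 12 takes 13 to reach its cap of 13 ; 50 left.
Line 3: +11 to 11 (cap) ; 39 left.
Line 15: +20 to 20 (cap) ; 19 left.
Line 9 takes 3 to reach its cap of 3 ; 16 left.
Give Line 1 7 to hit its cap of 7 ; 9 left.
Line 8 has room for 16 but only 9 remain, so it gets 9.
Total = 24×11 + 9×9 + 22×20 + 21×3 + 16×7 + 27×16 + 25×13 = 1717.

1717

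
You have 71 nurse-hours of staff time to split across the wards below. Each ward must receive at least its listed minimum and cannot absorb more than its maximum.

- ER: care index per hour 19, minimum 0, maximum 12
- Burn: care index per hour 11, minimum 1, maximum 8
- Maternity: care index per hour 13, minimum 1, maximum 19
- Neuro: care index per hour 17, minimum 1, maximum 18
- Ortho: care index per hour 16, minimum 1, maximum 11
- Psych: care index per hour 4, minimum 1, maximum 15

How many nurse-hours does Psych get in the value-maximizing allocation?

Meeting every minimum uses 0+1+1+1+1+1 = 5 nurse-hours, leaving 66.
Order the wards by care index per hour: ER 19 > Neuro 17 > Ortho 16 > Maternity 13 > Burn 11 > Psych 4.
Give ER 12 more to hit its cap of 12 — 54 left.
Give Neuro 17 more to hit its cap of 18 — 37 left.
Ortho takes 10 more to reach its cap of 11 — 27 left.
Give Maternity 18 more to hit its cap of 19 — 9 left.
Burn: +7 to 8 (cap) — 2 left.
Psych has room for 14 more but only 2 remain, so it gets 3.

3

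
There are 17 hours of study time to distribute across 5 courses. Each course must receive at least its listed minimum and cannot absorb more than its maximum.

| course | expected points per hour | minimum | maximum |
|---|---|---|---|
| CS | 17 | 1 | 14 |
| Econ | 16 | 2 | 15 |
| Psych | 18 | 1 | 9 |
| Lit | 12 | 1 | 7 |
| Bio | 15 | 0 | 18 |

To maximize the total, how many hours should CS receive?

Meeting every minimum uses 1+2+1+1+0 = 5 hours, leaving 12.
Order the courses by expected points per hour: Psych 18 > CS 17 > Econ 16 > Bio 15 > Lit 12.
Give Psych 8 more to hit its cap of 9 ; 4 left.
CS has room for 13 more but only 4 remain, so it gets 5.

5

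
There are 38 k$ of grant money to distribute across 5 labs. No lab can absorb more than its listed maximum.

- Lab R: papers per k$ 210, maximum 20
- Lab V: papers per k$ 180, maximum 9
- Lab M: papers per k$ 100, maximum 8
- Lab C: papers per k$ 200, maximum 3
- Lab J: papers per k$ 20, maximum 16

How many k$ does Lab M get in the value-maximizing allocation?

6

Order the labs by papers per k$: Lab R 210 > Lab C 200 > Lab V 180 > Lab M 100 > Lab J 20.
Lab R: +20 to 20 (cap) — 18 left.
Lab C takes 3 to reach its cap of 3 — 15 left.
Give Lab V 9 to hit its cap of 9 — 6 left.
Only 6 left; Lab M takes them to reach 6.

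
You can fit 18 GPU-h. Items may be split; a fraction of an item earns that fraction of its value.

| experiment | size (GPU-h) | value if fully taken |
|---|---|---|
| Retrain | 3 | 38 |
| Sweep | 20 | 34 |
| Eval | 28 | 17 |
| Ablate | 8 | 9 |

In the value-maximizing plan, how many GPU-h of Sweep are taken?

Sort by value density: Retrain 38/3≈12.7, Sweep 34/20≈1.7, Ablate 9/8≈1.12, Eval 17/28≈0.607.
Retrain: take in full, 3 GPU-h for value 38 → 15 left.
Only 15 GPU-h remain; take 15/20 of Sweep for value 34×15/20 = 25.5.

15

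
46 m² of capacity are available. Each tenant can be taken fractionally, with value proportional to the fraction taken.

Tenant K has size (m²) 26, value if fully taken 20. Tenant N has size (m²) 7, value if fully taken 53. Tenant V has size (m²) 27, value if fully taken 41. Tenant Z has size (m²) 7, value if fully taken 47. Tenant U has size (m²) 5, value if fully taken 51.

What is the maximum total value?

192

Best value per unit of size first: Tenant U 51/5≈10.2, Tenant N 53/7≈7.57, Tenant Z 47/7≈6.71, Tenant V 41/27≈1.52, Tenant K 20/26≈0.769.
Tenant U: take in full, 5 m² for value 51 → 41 left.
Take all of Tenant N (7 m², value 53) → 34 m² left.
Take all of Tenant Z (7 m², value 47) → 27 m² left.
Tenant V: take in full, 27 m² for value 41 → 0 left.
Total value = 192.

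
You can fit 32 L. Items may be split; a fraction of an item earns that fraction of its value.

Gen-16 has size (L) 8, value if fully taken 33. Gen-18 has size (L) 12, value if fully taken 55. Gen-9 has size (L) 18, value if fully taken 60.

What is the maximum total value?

Best value per unit of size first: Gen-18 55/12≈4.58, Gen-16 33/8≈4.12, Gen-9 60/18≈3.33.
All 12 L of Gen-18 fit (value 55) — 20 remain.
Gen-16: take in full, 8 L for value 33 — 12 left.
Only 12 L remain; take 12/18 of Gen-9 for value 60×12/18 = 40.
Total value = 128.

128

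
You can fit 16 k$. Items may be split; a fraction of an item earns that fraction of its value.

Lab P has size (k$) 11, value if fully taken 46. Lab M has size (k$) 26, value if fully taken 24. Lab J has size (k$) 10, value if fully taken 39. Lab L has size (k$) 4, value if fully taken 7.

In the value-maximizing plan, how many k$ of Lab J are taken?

Sort by value density: Lab P 46/11≈4.18, Lab J 39/10≈3.9, Lab L 7/4≈1.75, Lab M 24/26≈0.923.
All 11 k$ of Lab P fit (value 46) — 5 remain.
Only 5 k$ remain; take 5/10 of Lab J for value 39×5/10 = 19.5.

5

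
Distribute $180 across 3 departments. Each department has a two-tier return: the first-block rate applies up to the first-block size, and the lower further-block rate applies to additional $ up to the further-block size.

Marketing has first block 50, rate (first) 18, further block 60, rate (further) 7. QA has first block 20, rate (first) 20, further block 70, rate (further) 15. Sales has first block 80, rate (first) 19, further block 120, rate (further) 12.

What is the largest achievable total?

3270

Rank every tier by rate: QA/tier1 20 > Sales/tier1 19 > Marketing/tier1 18 > QA/tier2 15 > Sales/tier2 12 > Marketing/tier2 7.
Fill QA tier1 block (20 at 20) → 160 left.
Fill Sales tier1 block (80 at 19) → 80 left.
Fill Marketing tier1 block (50 at 18) → 30 left.
QA tier2 at 15: only 30 left, fill 30.
Total = 20×20 + 19×80 + 18×50 + 15×30 = 3270.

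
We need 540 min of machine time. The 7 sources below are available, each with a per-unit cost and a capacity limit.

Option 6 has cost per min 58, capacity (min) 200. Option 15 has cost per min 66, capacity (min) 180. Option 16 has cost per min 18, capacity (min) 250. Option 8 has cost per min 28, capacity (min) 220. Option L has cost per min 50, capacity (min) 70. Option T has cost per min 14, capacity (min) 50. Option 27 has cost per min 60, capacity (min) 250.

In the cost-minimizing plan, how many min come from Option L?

Cheapest first:
Option T (14): use full 50 ; 490 min to go.
Option 16 at 18: take all 250 min ; 240 still needed.
Option 8 (28): use full 220 ; 20 min to go.
Option L (50): take the remaining 20 ; done.
Option 6, Option 27, Option 15: unused.

20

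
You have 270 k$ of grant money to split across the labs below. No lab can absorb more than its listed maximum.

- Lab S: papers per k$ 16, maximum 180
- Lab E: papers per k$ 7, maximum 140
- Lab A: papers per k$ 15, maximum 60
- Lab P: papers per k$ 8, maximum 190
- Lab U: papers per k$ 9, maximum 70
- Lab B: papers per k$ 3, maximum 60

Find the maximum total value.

Rank by papers per k$: Lab S 16 > Lab A 15 > Lab U 9 > Lab P 8 > Lab E 7 > Lab B 3.
Lab S: +180 to 180 (cap) → 90 left.
Lab A takes 60 to reach its cap of 60 → 30 left.
Only 30 left; Lab U takes them to reach 30.
Total = 16×180 + 15×60 + 9×30 = 4050.

4050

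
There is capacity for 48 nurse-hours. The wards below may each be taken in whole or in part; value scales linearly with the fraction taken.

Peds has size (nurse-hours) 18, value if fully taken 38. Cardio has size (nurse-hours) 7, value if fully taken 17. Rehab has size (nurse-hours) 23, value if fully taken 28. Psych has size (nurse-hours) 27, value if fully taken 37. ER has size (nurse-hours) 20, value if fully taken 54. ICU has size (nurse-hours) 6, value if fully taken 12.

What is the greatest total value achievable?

115

Sort by value density: ER 54/20≈2.7, Cardio 17/7≈2.43, Peds 38/18≈2.11, ICU 12/6≈2, Psych 37/27≈1.37, Rehab 28/23≈1.22.
All 20 nurse-hours of ER fit (value 54) ; 28 remain.
Cardio: take in full, 7 nurse-hours for value 17 ; 21 left.
Take all of Peds (18 nurse-hours, value 38) ; 3 nurse-hours left.
3 nurse-hours left: a 3/6 share of ICU gives 12×3/6 = 6.
Total value = 115.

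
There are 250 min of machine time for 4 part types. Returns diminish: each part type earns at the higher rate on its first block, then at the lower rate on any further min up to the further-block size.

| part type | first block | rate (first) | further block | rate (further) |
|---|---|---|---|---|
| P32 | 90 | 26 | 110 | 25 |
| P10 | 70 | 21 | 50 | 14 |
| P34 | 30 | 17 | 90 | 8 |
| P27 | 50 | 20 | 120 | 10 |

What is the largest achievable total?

Treat each block as its own option and order by rate: P32/T1 26 > P32/T2 25 > P10/T1 21 > P27/T1 20 > P34/T1 17 > P10/T2 14 > P27/T2 10 > P34/T2 8.
P32 T1 at 26: fill all 90 → 160 left.
Fill P32 T2 block (110 at 25) → 50 left.
50 remain; put them into P10 T1 at 21.
Total = 26×90 + 25×110 + 21×50 = 6140.

6140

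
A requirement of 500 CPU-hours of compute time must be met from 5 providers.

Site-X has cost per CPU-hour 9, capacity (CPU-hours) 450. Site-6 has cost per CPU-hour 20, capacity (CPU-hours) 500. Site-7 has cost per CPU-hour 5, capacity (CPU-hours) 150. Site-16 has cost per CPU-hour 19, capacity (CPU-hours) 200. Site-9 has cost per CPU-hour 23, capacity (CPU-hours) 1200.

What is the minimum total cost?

Cheapest first:
Site-7 at 5: take all 150 CPU-hours → 350 still needed.
Site-X at 9: take 350 of its 450 → requirement met.
Site-16, Site-6, Site-9: unused.
Cost = 150×5 + 350×9 = 3900.

3900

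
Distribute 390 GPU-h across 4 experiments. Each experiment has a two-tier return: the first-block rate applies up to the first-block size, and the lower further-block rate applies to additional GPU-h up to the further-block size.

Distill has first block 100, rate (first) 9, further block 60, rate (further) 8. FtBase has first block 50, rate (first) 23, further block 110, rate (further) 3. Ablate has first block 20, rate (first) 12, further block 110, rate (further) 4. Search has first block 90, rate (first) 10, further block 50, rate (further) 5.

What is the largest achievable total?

4000

Order all 8 blocks by rate: FtBase/first 23 > Ablate/first 12 > Search/first 10 > Distill/first 9 > Distill/second 8 > Search/second 5 > Ablate/second 4 > FtBase/second 3.
FtBase first at 23: fill all 50 — 340 left.
Fill Ablate first block (20 at 12) — 320 left.
Search/first (10): +90 — 230 left.
Distill/first (9): +100 — 130 left.
Distill second at 8: fill all 60 — 70 left.
Search/second (5): +50 — 20 left.
20 remain; put them into Ablate second at 4.
Total = 23×50 + 12×20 + 10×90 + 9×100 + 8×60 + 5×50 + 4×20 = 4000.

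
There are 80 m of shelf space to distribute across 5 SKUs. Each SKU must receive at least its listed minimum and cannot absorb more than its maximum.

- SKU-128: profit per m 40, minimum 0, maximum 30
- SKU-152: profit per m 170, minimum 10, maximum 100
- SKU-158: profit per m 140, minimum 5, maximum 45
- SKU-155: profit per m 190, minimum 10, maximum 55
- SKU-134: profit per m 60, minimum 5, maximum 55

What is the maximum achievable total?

14000

Meeting every minimum uses 0+10+5+10+5 = 30 m, leaving 50.
Rank by profit per m: SKU-155 190 > SKU-152 170 > SKU-158 140 > SKU-134 60 > SKU-128 40.
Give SKU-155 45 more to hit its cap of 55 → 5 left.
SKU-152: +5 (room for 90) → 15. Pool exhausted.
Total = 170×15 + 140×5 + 190×55 + 60×5 = 14000.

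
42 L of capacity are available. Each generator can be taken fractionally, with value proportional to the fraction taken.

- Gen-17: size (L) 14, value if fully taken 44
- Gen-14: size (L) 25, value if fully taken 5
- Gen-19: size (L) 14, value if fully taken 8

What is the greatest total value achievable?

54.8

Best value per unit of size first: Gen-17 44/14≈3.14, Gen-19 8/14≈0.571, Gen-14 5/25≈0.2.
Take all of Gen-17 (14 L, value 44) ; 28 L left.
All 14 L of Gen-19 fit (value 8) ; 14 remain.
Fill the last 14 L with part of Gen-14: 14/25 of it earns 2.8.
Total value = 54.8.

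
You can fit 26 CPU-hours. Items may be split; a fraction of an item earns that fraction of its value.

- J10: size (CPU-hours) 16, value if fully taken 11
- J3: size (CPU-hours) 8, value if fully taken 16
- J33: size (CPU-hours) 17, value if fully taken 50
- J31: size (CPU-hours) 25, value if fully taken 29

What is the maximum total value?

Sort by value density: J33 50/17≈2.94, J3 16/8≈2, J31 29/25≈1.16, J10 11/16≈0.688.
J33: take in full, 17 CPU-hours for value 50 ; 9 left.
J3: take in full, 8 CPU-hours for value 16 ; 1 left.
Only 1 CPU-hours remain; take 1/25 of J31 for value 29×1/25 = 1.16.
Total value = 67.16.

67.16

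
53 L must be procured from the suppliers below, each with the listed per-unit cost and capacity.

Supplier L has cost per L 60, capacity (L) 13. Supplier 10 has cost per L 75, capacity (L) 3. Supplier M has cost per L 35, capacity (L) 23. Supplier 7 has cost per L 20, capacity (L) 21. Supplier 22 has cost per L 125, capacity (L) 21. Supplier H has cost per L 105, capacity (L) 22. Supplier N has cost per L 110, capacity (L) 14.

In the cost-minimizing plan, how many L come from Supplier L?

Cheapest first:
Supplier 7 at 20: take all 21 L → 32 still needed.
Supplier M (35): use full 23 → 9 L to go.
Supplier L at 60: take 9 of its 13 → requirement met.
Supplier 10, Supplier H, Supplier N, Supplier 22: unused.

9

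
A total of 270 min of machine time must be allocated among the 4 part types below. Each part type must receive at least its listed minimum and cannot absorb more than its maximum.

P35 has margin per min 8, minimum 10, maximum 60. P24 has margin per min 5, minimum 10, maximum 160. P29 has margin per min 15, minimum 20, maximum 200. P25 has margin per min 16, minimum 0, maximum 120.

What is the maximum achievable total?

4000

Meeting every minimum uses 10+10+20+0 = 40 min, leaving 230.
Highest margin per min first: P25 16 > P29 15 > P35 8 > P24 5.
P25: +120 to 120 (cap) → 110 left.
Only 110 left; P29 takes them to reach 130.
Total = 8×10 + 5×10 + 15×130 + 16×120 = 4000.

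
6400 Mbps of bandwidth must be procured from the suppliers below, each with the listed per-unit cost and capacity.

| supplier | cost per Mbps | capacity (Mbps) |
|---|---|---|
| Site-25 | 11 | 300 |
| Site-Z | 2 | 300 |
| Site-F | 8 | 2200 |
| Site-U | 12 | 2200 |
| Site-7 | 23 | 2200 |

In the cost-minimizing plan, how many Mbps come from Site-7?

Fill from the cheapest supplier first.
Site-Z (2): use full 300 ; 6100 Mbps to go.
Site-F at 8: take all 2200 Mbps ; 3900 still needed.
Site-25 (11): use full 300 ; 3600 Mbps to go.
Take 2200 from Site-U at 12 ; need 1400 more.
Site-7 (23): take the remaining 1400 ; done.

1400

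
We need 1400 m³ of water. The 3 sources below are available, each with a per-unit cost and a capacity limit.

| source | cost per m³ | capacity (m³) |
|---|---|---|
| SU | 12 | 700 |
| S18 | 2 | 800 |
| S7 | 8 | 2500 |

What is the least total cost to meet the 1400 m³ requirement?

6400

Cheapest first:
Take 800 from S18 at 2 → need 600 more.
S7 (8): take the remaining 600 → done.
SU: unused.
Cost = 800×2 + 600×8 = 6400.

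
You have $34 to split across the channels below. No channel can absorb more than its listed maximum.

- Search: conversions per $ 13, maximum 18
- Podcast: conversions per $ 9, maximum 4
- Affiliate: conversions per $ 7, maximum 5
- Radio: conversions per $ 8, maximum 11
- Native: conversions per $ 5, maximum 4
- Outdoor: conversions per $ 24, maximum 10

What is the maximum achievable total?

Rank by conversions per $: Outdoor 24 > Search 13 > Podcast 9 > Radio 8 > Affiliate 7 > Native 5.
Outdoor: +10 to 10 (cap) → 24 left.
Search takes 18 to reach its cap of 18 → 6 left.
Podcast: +4 to 4 (cap) → 2 left.
Radio has room for 11 but only 2 remain, so it gets 2.
Total = 13×18 + 9×4 + 8×2 + 24×10 = 526.

526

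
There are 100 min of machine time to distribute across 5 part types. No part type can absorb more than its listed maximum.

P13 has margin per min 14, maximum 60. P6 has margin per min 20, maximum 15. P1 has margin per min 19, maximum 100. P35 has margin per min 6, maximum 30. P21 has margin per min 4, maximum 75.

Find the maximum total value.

Highest margin per min first: P6 20 > P1 19 > P13 14 > P35 6 > P21 4.
P6: +15 to 15 (cap) ; 85 left.
P1: +85 (room for 100) → 85. Pool exhausted.
Total = 20×15 + 19×85 = 1915.

1915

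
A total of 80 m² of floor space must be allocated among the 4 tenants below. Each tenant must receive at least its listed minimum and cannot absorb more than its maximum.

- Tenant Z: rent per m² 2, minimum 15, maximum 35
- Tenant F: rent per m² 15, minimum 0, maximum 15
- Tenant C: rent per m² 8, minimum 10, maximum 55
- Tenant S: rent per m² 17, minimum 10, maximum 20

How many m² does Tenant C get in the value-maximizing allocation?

Meeting every minimum uses 15+0+10+10 = 35 m², leaving 45.
Order the tenants by rent per m²: Tenant S 17 > Tenant F 15 > Tenant C 8 > Tenant Z 2.
Give Tenant S 10 more to hit its cap of 20 — 35 left.
Give Tenant F 15 more to hit its cap of 15 — 20 left.
Tenant C has room for 45 more but only 20 remain, so it gets 30.

30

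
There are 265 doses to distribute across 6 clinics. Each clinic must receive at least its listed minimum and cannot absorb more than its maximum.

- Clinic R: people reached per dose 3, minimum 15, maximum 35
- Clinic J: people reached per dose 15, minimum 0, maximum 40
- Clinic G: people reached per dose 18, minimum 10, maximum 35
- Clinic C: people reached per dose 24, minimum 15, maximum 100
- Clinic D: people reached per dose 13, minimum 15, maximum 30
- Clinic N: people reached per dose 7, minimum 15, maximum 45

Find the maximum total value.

Meeting every minimum uses 15+0+10+15+15+15 = 70 doses, leaving 195.
Highest people reached per dose first: Clinic C 24 > Clinic G 18 > Clinic J 15 > Clinic D 13 > Clinic N 7 > Clinic R 3.
Clinic C: +85 to 100 (cap) → 110 left.
Clinic G: +25 to 35 (cap) → 85 left.
Clinic J takes 40 more to reach its cap of 40 → 45 left.
Clinic D takes 15 more to reach its cap of 30 → 30 left.
Give Clinic N 30 more to hit its cap of 45 → 0 left.
Total = 3×15 + 15×40 + 18×35 + 24×100 + 13×30 + 7×45 = 4380.

4380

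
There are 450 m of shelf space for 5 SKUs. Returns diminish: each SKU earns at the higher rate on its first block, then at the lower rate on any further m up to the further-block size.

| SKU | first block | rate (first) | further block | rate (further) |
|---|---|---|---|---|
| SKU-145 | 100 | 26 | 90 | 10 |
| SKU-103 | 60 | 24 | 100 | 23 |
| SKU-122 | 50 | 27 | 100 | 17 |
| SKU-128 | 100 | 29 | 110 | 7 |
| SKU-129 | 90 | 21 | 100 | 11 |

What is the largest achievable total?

11430

Order all 10 blocks by rate: SKU-128/first 29 > SKU-122/first 27 > SKU-145/first 26 > SKU-103/first 24 > SKU-103/second 23 > SKU-129/first 21 > SKU-122/second 17 > SKU-129/second 11 > SKU-145/second 10 > SKU-128/second 7.
SKU-128 first at 29: fill all 100 → 350 left.
SKU-122 first at 27: fill all 50 → 300 left.
Fill SKU-145 first block (100 at 26) → 200 left.
Fill SKU-103 first block (60 at 24) → 140 left.
SKU-103/second (23): +100 → 40 left.
SKU-129 first at 21: only 40 left, fill 40.
Total = 29×100 + 27×50 + 26×100 + 24×60 + 23×100 + 21×40 = 11430.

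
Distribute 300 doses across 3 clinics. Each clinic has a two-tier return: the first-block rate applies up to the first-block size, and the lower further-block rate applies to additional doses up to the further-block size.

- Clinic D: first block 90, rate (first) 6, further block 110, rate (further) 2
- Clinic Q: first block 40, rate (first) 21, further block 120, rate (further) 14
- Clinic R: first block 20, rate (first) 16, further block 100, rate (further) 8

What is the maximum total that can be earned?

3760

Rank every tier by rate: Clinic Q/T1 21 > Clinic R/T1 16 > Clinic Q/T2 14 > Clinic R/T2 8 > Clinic D/T1 6 > Clinic D/T2 2.
Clinic Q T1 at 21: fill all 40 — 260 left.
Clinic R/T1 (16): +20 — 240 left.
Clinic Q/T2 (14): +120 — 120 left.
Clinic R/T2 (8): +100 — 20 left.
Clinic D T1 at 6: only 20 left, fill 20.
Total = 21×40 + 16×20 + 14×120 + 8×100 + 6×20 = 3760.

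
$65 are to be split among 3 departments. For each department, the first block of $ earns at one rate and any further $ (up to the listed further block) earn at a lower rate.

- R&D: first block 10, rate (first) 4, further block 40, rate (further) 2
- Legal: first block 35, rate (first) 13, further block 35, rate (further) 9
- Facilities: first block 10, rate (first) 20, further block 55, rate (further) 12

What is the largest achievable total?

Treat each block as its own option and order by rate: Facilities/first 20 > Legal/first 13 > Facilities/second 12 > Legal/second 9 > R&D/first 4 > R&D/second 2.
Fill Facilities first block (10 at 20) ; 55 left.
Legal/first (13): +35 ; 20 left.
Facilities second at 12: only 20 left, fill 20.
Total = 20×10 + 13×35 + 12×20 = 895.

895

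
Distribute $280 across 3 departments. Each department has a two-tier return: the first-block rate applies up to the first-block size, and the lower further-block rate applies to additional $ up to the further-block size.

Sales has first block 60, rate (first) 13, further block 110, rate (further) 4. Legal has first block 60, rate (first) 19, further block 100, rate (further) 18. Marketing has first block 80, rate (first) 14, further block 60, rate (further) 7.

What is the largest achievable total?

Rank every tier by rate: Legal/first 19 > Legal/second 18 > Marketing/first 14 > Sales/first 13 > Marketing/second 7 > Sales/second 4.
Legal/first (19): +60 ; 220 left.
Legal/second (18): +100 ; 120 left.
Fill Marketing first block (80 at 14) ; 40 left.
40 remain; put them into Sales first at 13.
Total = 19×60 + 18×100 + 14×80 + 13×40 = 4580.

4580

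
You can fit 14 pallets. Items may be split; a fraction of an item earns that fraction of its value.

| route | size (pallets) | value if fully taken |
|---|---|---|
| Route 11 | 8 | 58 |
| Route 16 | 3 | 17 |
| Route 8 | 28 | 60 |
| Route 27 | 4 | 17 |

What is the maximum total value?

Rank by value-to-size ratio: Route 11 58/8≈7.25, Route 16 17/3≈5.67, Route 27 17/4≈4.25, Route 8 60/28≈2.14.
All 8 pallets of Route 11 fit (value 58) → 6 remain.
Route 16: take in full, 3 pallets for value 17 → 3 left.
3 pallets left: a 3/4 share of Route 27 gives 17×3/4 = 12.75.
Total value = 87.75.

87.75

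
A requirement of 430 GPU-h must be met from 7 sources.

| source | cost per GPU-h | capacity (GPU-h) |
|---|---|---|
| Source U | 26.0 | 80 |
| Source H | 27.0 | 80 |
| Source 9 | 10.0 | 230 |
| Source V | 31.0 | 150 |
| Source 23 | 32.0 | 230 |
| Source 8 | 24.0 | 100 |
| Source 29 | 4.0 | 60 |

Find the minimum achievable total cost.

5980

Fill from the cheapest source first.
Source 29 at 4.0: take all 60 GPU-h — 370 still needed.
Source 9 (10.0): use full 230 — 140 GPU-h to go.
Source 8 (24.0): use full 100 — 40 GPU-h to go.
Source U (26.0): take the remaining 40 — done.
Source H, Source V, Source 23: unused.
Cost = 60×4.0 + 230×10.0 + 100×24.0 + 40×26.0 = 5980.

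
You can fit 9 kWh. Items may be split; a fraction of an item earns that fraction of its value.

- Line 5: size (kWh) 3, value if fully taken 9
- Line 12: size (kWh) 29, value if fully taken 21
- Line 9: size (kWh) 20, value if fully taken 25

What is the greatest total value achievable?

16.5

Sort by value density: Line 5 9/3≈3, Line 9 25/20≈1.25, Line 12 21/29≈0.724.
Take all of Line 5 (3 kWh, value 9) → 6 kWh left.
Fill the last 6 kWh with part of Line 9: 6/20 of it earns 7.5.
Total value = 16.5.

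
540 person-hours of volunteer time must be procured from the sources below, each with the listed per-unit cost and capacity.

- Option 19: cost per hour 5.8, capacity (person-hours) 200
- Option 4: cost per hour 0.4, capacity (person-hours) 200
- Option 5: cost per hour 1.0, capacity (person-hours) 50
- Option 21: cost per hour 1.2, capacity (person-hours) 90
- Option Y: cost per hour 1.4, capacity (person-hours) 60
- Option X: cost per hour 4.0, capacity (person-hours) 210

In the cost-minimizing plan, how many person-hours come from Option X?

140

Fill from the cheapest source first.
Option 4 (0.4): use full 200 → 340 person-hours to go.
Option 5 at 1.0: take all 50 person-hours → 290 still needed.
Option 21 (1.2): use full 90 → 200 person-hours to go.
Take 60 from Option Y at 1.4 → need 140 more.
Option X (4.0): take the remaining 140 → done.
Option 19: unused.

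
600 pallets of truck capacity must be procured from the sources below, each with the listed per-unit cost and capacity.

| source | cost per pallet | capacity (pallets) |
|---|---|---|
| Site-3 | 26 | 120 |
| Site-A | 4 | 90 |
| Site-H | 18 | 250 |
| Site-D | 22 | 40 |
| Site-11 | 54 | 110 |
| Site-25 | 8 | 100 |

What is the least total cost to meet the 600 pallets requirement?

Fill from the cheapest source first.
Site-A at 4: take all 90 pallets — 510 still needed.
Site-25 (8): use full 100 — 410 pallets to go.
Take 250 from Site-H at 18 — need 160 more.
Take 40 from Site-D at 22 — need 120 more.
Site-3 at 26: take all 120 pallets — 0 still needed.
Site-11: unused.
Cost = 90×4 + 100×8 + 250×18 + 40×22 + 120×26 = 9660.

9660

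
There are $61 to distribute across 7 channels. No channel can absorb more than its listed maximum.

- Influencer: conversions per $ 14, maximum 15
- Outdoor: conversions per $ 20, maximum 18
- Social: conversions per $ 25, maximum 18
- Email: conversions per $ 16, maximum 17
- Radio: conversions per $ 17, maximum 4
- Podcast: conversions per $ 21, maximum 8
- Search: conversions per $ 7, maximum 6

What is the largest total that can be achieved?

Rank by conversions per $: Social 25 > Podcast 21 > Outdoor 20 > Radio 17 > Email 16 > Influencer 14 > Search 7.
Social: +18 to 18 (cap) ; 43 left.
Give Podcast 8 to hit its cap of 8 ; 35 left.
Outdoor: +18 to 18 (cap) ; 17 left.
Give Radio 4 to hit its cap of 4 ; 13 left.
Email: +13 (room for 17) → 13. Pool exhausted.
Total = 20×18 + 25×18 + 16×13 + 17×4 + 21×8 = 1254.

1254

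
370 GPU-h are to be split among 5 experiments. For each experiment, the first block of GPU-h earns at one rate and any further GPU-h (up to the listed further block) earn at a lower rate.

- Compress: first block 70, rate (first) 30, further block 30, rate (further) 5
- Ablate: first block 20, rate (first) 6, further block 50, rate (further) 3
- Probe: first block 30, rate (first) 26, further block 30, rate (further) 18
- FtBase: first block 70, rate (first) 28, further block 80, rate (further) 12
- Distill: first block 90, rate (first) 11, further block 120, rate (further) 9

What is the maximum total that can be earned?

7330

Treat each block as its own option and order by rate: Compress/tier1 30 > FtBase/tier1 28 > Probe/tier1 26 > Probe/tier2 18 > FtBase/tier2 12 > Distill/tier1 11 > Distill/tier2 9 > Ablate/tier1 6 > Compress/tier2 5 > Ablate/tier2 3.
Compress tier1 at 30: fill all 70 — 300 left.
FtBase/tier1 (28): +70 — 230 left.
Probe/tier1 (26): +30 — 200 left.
Probe tier2 at 18: fill all 30 — 170 left.
FtBase/tier2 (12): +80 — 90 left.
Fill Distill tier1 block (90 at 11) — 0 left.
Total = 30×70 + 28×70 + 26×30 + 18×30 + 12×80 + 11×90 = 7330.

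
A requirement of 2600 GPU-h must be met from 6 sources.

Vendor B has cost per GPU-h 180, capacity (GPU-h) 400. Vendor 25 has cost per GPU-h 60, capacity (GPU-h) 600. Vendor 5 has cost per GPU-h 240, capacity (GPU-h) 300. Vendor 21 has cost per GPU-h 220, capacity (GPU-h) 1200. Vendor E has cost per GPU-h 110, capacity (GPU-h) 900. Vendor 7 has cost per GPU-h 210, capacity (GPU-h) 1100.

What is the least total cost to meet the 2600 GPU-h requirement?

Fill from the cheapest source first.
Vendor 25 (60): use full 600 — 2000 GPU-h to go.
Take 900 from Vendor E at 110 — need 1100 more.
Take 400 from Vendor B at 180 — need 700 more.
Vendor 7 (210): take the remaining 700 — done.
Vendor 21, Vendor 5: unused.
Cost = 600×60 + 900×110 + 400×180 + 700×210 = 354000.

354000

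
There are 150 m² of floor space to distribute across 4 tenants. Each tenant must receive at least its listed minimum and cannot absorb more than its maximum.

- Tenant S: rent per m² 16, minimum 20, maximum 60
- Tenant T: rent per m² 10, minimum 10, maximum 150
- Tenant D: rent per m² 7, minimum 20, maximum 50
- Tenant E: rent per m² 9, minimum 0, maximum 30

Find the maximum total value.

Meeting every minimum uses 20+10+20+0 = 50 m², leaving 100.
Rank by rent per m²: Tenant S 16 > Tenant T 10 > Tenant E 9 > Tenant D 7.
Tenant S takes 40 more to reach its cap of 60 — 60 left.
Tenant T: +60 (room for 140) → 70. Pool exhausted.
Total = 16×60 + 10×70 + 7×20 = 1800.

1800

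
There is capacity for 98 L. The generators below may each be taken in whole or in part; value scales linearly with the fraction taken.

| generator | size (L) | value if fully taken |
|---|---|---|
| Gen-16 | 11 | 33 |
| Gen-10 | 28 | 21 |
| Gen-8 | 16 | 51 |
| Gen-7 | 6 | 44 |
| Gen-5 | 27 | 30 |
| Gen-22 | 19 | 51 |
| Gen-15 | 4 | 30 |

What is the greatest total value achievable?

Best value per unit of size first: Gen-15 30/4≈7.5, Gen-7 44/6≈7.33, Gen-8 51/16≈3.19, Gen-16 33/11≈3, Gen-22 51/19≈2.68, Gen-5 30/27≈1.11, Gen-10 21/28≈0.75.
Take all of Gen-15 (4 L, value 30) — 94 L left.
Take all of Gen-7 (6 L, value 44) — 88 L left.
Take all of Gen-8 (16 L, value 51) — 72 L left.
Gen-16: take in full, 11 L for value 33 — 61 left.
Take all of Gen-22 (19 L, value 51) — 42 L left.
Take all of Gen-5 (27 L, value 30) — 15 L left.
Only 15 L remain; take 15/28 of Gen-10 for value 21×15/28 = 11.25.
Total value = 250.25.

250.25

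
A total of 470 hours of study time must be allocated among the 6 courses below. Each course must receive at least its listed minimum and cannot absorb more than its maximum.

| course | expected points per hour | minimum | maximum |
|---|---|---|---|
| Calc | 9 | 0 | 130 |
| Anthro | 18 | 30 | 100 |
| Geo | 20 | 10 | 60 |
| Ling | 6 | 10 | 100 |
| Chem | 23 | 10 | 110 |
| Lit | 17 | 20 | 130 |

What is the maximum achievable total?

8340

Meeting every minimum uses 0+30+10+10+10+20 = 80 hours, leaving 390.
Order the courses by expected points per hour: Chem 23 > Geo 20 > Anthro 18 > Lit 17 > Calc 9 > Ling 6.
Chem takes 100 more to reach its cap of 110 → 290 left.
Geo takes 50 more to reach its cap of 60 → 240 left.
Anthro: +70 to 100 (cap) → 170 left.
Lit: +110 to 130 (cap) → 60 left.
Only 60 left; Calc takes them to reach 60.
Total = 9×60 + 18×100 + 20×60 + 6×10 + 23×110 + 17×130 = 8340.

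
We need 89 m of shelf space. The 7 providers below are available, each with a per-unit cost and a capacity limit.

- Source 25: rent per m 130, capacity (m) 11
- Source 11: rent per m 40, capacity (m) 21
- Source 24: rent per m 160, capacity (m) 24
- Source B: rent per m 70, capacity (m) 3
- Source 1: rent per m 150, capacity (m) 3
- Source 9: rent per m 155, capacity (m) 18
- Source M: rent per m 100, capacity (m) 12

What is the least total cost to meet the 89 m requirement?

10280

Cheapest first:
Source 11 (40): use full 21 — 68 m to go.
Take 3 from Source B at 70 — need 65 more.
Source M (100): use full 12 — 53 m to go.
Take 11 from Source 25 at 130 — need 42 more.
Source 1 at 150: take all 3 m — 39 still needed.
Take 18 from Source 9 at 155 — need 21 more.
Source 24 (160): take the remaining 21 — done.
Cost = 21×40 + 3×70 + 12×100 + 11×130 + 3×150 + 18×155 + 21×160 = 10280.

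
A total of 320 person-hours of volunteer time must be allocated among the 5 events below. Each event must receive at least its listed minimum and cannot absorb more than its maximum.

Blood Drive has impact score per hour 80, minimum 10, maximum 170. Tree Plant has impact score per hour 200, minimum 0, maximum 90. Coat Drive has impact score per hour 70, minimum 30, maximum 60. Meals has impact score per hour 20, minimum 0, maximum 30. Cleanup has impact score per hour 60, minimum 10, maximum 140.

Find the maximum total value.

Meeting every minimum uses 10+0+30+0+10 = 50 person-hours, leaving 270.
Highest impact score per hour first: Tree Plant 200 > Blood Drive 80 > Coat Drive 70 > Cleanup 60 > Meals 20.
Give Tree Plant 90 more to hit its cap of 90 ; 180 left.
Give Blood Drive 160 more to hit its cap of 170 ; 20 left.
Coat Drive has room for 30 more but only 20 remain, so it gets 50.
Total = 80×170 + 200×90 + 70×50 + 60×10 = 35700.

35700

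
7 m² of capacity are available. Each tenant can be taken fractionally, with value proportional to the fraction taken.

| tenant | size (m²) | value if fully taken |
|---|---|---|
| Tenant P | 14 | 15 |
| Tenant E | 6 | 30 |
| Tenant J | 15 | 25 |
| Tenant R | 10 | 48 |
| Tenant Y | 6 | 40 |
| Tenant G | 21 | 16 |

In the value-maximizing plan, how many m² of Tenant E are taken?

1

Rank by value-to-size ratio: Tenant Y 40/6≈6.67, Tenant E 30/6≈5, Tenant R 48/10≈4.8, Tenant J 25/15≈1.67, Tenant P 15/14≈1.07, Tenant G 16/21≈0.762.
Tenant Y: take in full, 6 m² for value 40 → 1 left.
Only 1 m² remain; take 1/6 of Tenant E for value 30×1/6 = 5.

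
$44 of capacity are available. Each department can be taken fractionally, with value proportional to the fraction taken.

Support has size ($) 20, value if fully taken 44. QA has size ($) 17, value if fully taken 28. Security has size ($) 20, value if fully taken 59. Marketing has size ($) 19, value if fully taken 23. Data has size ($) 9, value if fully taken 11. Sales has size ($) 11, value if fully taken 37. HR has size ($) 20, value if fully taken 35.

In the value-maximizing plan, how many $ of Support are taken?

Best value per unit of size first: Sales 37/11≈3.36, Security 59/20≈2.95, Support 44/20≈2.2, HR 35/20≈1.75, QA 28/17≈1.65, Data 11/9≈1.22, Marketing 23/19≈1.21.
Sales: take in full, 11 $ for value 37 ; 33 left.
All 20 $ of Security fit (value 59) ; 13 remain.
Fill the last 13 $ with part of Support: 13/20 of it earns 28.6.

13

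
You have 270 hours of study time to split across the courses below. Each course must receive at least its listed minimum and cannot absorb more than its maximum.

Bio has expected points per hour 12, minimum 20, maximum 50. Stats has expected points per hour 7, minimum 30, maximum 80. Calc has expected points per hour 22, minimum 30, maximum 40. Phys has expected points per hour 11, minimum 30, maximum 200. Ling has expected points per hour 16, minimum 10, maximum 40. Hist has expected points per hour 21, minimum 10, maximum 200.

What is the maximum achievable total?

4760

Meeting every minimum uses 20+30+30+30+10+10 = 130 hours, leaving 140.
Order the courses by expected points per hour: Calc 22 > Hist 21 > Ling 16 > Bio 12 > Phys 11 > Stats 7.
Calc: +10 to 40 (cap) — 130 left.
Only 130 left; Hist takes them to reach 140.
Total = 12×20 + 7×30 + 22×40 + 11×30 + 16×10 + 21×140 = 4760.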